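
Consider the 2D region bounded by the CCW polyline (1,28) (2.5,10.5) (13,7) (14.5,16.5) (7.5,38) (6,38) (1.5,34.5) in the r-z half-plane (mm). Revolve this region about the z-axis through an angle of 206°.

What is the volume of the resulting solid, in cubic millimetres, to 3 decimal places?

Volume = 7410.973 mm³

Profile (r,z), 7 vertices: (1,28) (2.5,10.5) (13,7) (14.5,16.5) (7.5,38) (6,38) (1.5,34.5)
edge 0: (1,28)→(2.5,10.5)  cross = 1·10.5 − 2.5·28 = -59.5000; (r_i+r_j)·cross = 3.5·-59.5000 = -208.2500
edge 1: (2.5,10.5)→(13,7)  cross = 2.5·7 − 13·10.5 = -119.0000; (r_i+r_j)·cross = 15.5·-119.0000 = -1844.5000
edge 2: (13,7)→(14.5,16.5)  cross = 13·16.5 − 14.5·7 = 113.0000; (r_i+r_j)·cross = 27.5·113.0000 = 3107.5000
edge 3: (14.5,16.5)→(7.5,38)  cross = 14.5·38 − 7.5·16.5 = 427.2500; (r_i+r_j)·cross = 22·427.2500 = 9399.5000
edge 4: (7.5,38)→(6,38)  cross = 7.5·38 − 6·38 = 57.0000; (r_i+r_j)·cross = 13.5·57.0000 = 769.5000
edge 5: (6,38)→(1.5,34.5)  cross = 6·34.5 − 1.5·38 = 150.0000; (r_i+r_j)·cross = 7.5·150.0000 = 1125.0000
edge 6: (1.5,34.5)→(1,28)  cross = 1.5·28 − 1·34.5 = 7.5000; (r_i+r_j)·cross = 2.5·7.5000 = 18.7500
Σcross = 576.2500 → A = |Σcross|/2 = 288.1250 mm²
Σ(r_i+r_j)·cross = 12367.5000 → first moment M = |Σ|/6 = 2061.2500
R_c = M/A = 2061.2500/288.1250 = 7.1540 mm
θ = 206° = 3.595378 rad
V = θ·R_c·A = 3.595378·7.1540·288.1250 = 7410.973 mm³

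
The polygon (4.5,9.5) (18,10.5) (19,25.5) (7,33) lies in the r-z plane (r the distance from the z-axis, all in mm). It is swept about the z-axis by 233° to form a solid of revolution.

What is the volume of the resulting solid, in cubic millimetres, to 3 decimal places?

Volume = 11884.773 mm³

Profile (r,z), 4 vertices: (4.5,9.5) (18,10.5) (19,25.5) (7,33)
edge 0: (4.5,9.5)→(18,10.5)  cross = 4.5·10.5 − 18·9.5 = -123.7500; (r_i+r_j)·cross = 22.5·-123.7500 = -2784.3750
edge 1: (18,10.5)→(19,25.5)  cross = 18·25.5 − 19·10.5 = 259.5000; (r_i+r_j)·cross = 37·259.5000 = 9601.5000
edge 2: (19,25.5)→(7,33)  cross = 19·33 − 7·25.5 = 448.5000; (r_i+r_j)·cross = 26·448.5000 = 11661.0000
edge 3: (7,33)→(4.5,9.5)  cross = 7·9.5 − 4.5·33 = -82.0000; (r_i+r_j)·cross = 11.5·-82.0000 = -943.0000
Σcross = 502.2500 → A = |Σcross|/2 = 251.1250 mm²
Σ(r_i+r_j)·cross = 17535.1250 → first moment M = |Σ|/6 = 2922.5208
R_c = M/A = 2922.5208/251.1250 = 11.6377 mm
θ = 233° = 4.066617 rad
V = θ·R_c·A = 4.066617·11.6377·251.1250 = 11884.773 mm³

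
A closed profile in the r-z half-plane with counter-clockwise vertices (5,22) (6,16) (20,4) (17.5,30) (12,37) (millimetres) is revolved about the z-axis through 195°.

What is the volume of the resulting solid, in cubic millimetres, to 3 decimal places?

Profile (r,z), 5 vertices: (5,22) (6,16) (20,4) (17.5,30) (12,37)
edge 0: (5,22)→(6,16)  cross = 5·16 − 6·22 = -52.0000; (r_i+r_j)·cross = 11·-52.0000 = -572.0000
edge 1: (6,16)→(20,4)  cross = 6·4 − 20·16 = -296.0000; (r_i+r_j)·cross = 26·-296.0000 = -7696.0000
edge 2: (20,4)→(17.5,30)  cross = 20·30 − 17.5·4 = 530.0000; (r_i+r_j)·cross = 37.5·530.0000 = 19875.0000
edge 3: (17.5,30)→(12,37)  cross = 17.5·37 − 12·30 = 287.5000; (r_i+r_j)·cross = 29.5·287.5000 = 8481.2500
edge 4: (12,37)→(5,22)  cross = 12·22 − 5·37 = 79.0000; (r_i+r_j)·cross = 17·79.0000 = 1343.0000
Σcross = 548.5000 → A = |Σcross|/2 = 274.2500 mm²
Σ(r_i+r_j)·cross = 21431.2500 → first moment M = |Σ|/6 = 3571.8750
R_c = M/A = 3571.8750/274.2500 = 13.0242 mm
θ = 195° = 3.403392 rad
V = θ·R_c·A = 3.403392·13.0242·274.2500 = 12156.491 mm³

Volume = 12156.491 mm³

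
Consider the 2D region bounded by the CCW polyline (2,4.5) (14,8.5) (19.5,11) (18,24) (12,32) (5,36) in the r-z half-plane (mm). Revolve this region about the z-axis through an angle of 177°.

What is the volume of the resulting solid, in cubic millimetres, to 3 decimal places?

Volume = 11282.329 mm³

Profile (r,z), 6 vertices: (2,4.5) (14,8.5) (19.5,11) (18,24) (12,32) (5,36)
edge 0: (2,4.5)→(14,8.5)  cross = 2·8.5 − 14·4.5 = -46.0000; (r_i+r_j)·cross = 16·-46.0000 = -736.0000
edge 1: (14,8.5)→(19.5,11)  cross = 14·11 − 19.5·8.5 = -11.7500; (r_i+r_j)·cross = 33.5·-11.7500 = -393.6250
edge 2: (19.5,11)→(18,24)  cross = 19.5·24 − 18·11 = 270.0000; (r_i+r_j)·cross = 37.5·270.0000 = 10125.0000
edge 3: (18,24)→(12,32)  cross = 18·32 − 12·24 = 288.0000; (r_i+r_j)·cross = 30·288.0000 = 8640.0000
edge 4: (12,32)→(5,36)  cross = 12·36 − 5·32 = 272.0000; (r_i+r_j)·cross = 17·272.0000 = 4624.0000
edge 5: (5,36)→(2,4.5)  cross = 5·4.5 − 2·36 = -49.5000; (r_i+r_j)·cross = 7·-49.5000 = -346.5000
Σcross = 722.7500 → A = |Σcross|/2 = 361.3750 mm²
Σ(r_i+r_j)·cross = 21912.8750 → first moment M = |Σ|/6 = 3652.1458
R_c = M/A = 3652.1458/361.3750 = 10.1062 mm
θ = 177° = 3.089233 rad
V = θ·R_c·A = 3.089233·10.1062·361.3750 = 11282.329 mm³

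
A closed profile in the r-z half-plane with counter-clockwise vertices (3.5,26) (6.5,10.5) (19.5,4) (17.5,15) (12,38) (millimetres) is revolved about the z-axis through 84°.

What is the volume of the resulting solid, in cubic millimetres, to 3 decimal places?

Volume = 4726.753 mm³

Profile (r,z), 5 vertices: (3.5,26) (6.5,10.5) (19.5,4) (17.5,15) (12,38)
edge 0: (3.5,26)→(6.5,10.5)  cross = 3.5·10.5 − 6.5·26 = -132.2500; (r_i+r_j)·cross = 10·-132.2500 = -1322.5000
edge 1: (6.5,10.5)→(19.5,4)  cross = 6.5·4 − 19.5·10.5 = -178.7500; (r_i+r_j)·cross = 26·-178.7500 = -4647.5000
edge 2: (19.5,4)→(17.5,15)  cross = 19.5·15 − 17.5·4 = 222.5000; (r_i+r_j)·cross = 37·222.5000 = 8232.5000
edge 3: (17.5,15)→(12,38)  cross = 17.5·38 − 12·15 = 485.0000; (r_i+r_j)·cross = 29.5·485.0000 = 14307.5000
edge 4: (12,38)→(3.5,26)  cross = 12·26 − 3.5·38 = 179.0000; (r_i+r_j)·cross = 15.5·179.0000 = 2774.5000
Σcross = 575.5000 → A = |Σcross|/2 = 287.7500 mm²
Σ(r_i+r_j)·cross = 19344.5000 → first moment M = |Σ|/6 = 3224.0833
R_c = M/A = 3224.0833/287.7500 = 11.2045 mm
θ = 84° = 1.466077 rad
V = θ·R_c·A = 1.466077·11.2045·287.7500 = 4726.753 mm³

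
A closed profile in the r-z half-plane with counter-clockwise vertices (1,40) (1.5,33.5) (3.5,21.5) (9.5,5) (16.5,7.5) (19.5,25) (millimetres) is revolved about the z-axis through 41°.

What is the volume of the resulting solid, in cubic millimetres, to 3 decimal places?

Volume = 2606.041 mm³

Profile (r,z), 6 vertices: (1,40) (1.5,33.5) (3.5,21.5) (9.5,5) (16.5,7.5) (19.5,25)
edge 0: (1,40)→(1.5,33.5)  cross = 1·33.5 − 1.5·40 = -26.5000; (r_i+r_j)·cross = 2.5·-26.5000 = -66.2500
edge 1: (1.5,33.5)→(3.5,21.5)  cross = 1.5·21.5 − 3.5·33.5 = -85.0000; (r_i+r_j)·cross = 5·-85.0000 = -425.0000
edge 2: (3.5,21.5)→(9.5,5)  cross = 3.5·5 − 9.5·21.5 = -186.7500; (r_i+r_j)·cross = 13·-186.7500 = -2427.7500
edge 3: (9.5,5)→(16.5,7.5)  cross = 9.5·7.5 − 16.5·5 = -11.2500; (r_i+r_j)·cross = 26·-11.2500 = -292.5000
edge 4: (16.5,7.5)→(19.5,25)  cross = 16.5·25 − 19.5·7.5 = 266.2500; (r_i+r_j)·cross = 36·266.2500 = 9585.0000
edge 5: (19.5,25)→(1,40)  cross = 19.5·40 − 1·25 = 755.0000; (r_i+r_j)·cross = 20.5·755.0000 = 15477.5000
Σcross = 711.7500 → A = |Σcross|/2 = 355.8750 mm²
Σ(r_i+r_j)·cross = 21851.0000 → first moment M = |Σ|/6 = 3641.8333
R_c = M/A = 3641.8333/355.8750 = 10.2335 mm
θ = 41° = 0.715585 rad
V = θ·R_c·A = 0.715585·10.2335·355.8750 = 2606.041 mm³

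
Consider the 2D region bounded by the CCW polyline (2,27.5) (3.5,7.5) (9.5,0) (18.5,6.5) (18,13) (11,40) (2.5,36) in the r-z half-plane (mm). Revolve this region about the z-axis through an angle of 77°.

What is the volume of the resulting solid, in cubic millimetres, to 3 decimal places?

Profile (r,z), 7 vertices: (2,27.5) (3.5,7.5) (9.5,0) (18.5,6.5) (18,13) (11,40) (2.5,36)
edge 0: (2,27.5)→(3.5,7.5)  cross = 2·7.5 − 3.5·27.5 = -81.2500; (r_i+r_j)·cross = 5.5·-81.2500 = -446.8750
edge 1: (3.5,7.5)→(9.5,0)  cross = 3.5·0 − 9.5·7.5 = -71.2500; (r_i+r_j)·cross = 13·-71.2500 = -926.2500
edge 2: (9.5,0)→(18.5,6.5)  cross = 9.5·6.5 − 18.5·0 = 61.7500; (r_i+r_j)·cross = 28·61.7500 = 1729.0000
edge 3: (18.5,6.5)→(18,13)  cross = 18.5·13 − 18·6.5 = 123.5000; (r_i+r_j)·cross = 36.5·123.5000 = 4507.7500
edge 4: (18,13)→(11,40)  cross = 18·40 − 11·13 = 577.0000; (r_i+r_j)·cross = 29·577.0000 = 16733.0000
edge 5: (11,40)→(2.5,36)  cross = 11·36 − 2.5·40 = 296.0000; (r_i+r_j)·cross = 13.5·296.0000 = 3996.0000
edge 6: (2.5,36)→(2,27.5)  cross = 2.5·27.5 − 2·36 = -3.2500; (r_i+r_j)·cross = 4.5·-3.2500 = -14.6250
Σcross = 902.5000 → A = |Σcross|/2 = 451.2500 mm²
Σ(r_i+r_j)·cross = 25578.0000 → first moment M = |Σ|/6 = 4263.0000
R_c = M/A = 4263.0000/451.2500 = 9.4471 mm
θ = 77° = 1.343904 rad
V = θ·R_c·A = 1.343904·9.4471·451.2500 = 5729.061 mm³

Volume = 5729.061 mm³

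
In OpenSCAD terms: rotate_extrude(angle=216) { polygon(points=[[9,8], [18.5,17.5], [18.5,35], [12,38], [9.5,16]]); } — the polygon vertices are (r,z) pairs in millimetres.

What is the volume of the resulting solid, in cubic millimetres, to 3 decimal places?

Volume = 10040.530 mm³

Profile (r,z), 5 vertices: (9,8) (18.5,17.5) (18.5,35) (12,38) (9.5,16)
edge 0: (9,8)→(18.5,17.5)  cross = 9·17.5 − 18.5·8 = 9.5000; (r_i+r_j)·cross = 27.5·9.5000 = 261.2500
edge 1: (18.5,17.5)→(18.5,35)  cross = 18.5·35 − 18.5·17.5 = 323.7500; (r_i+r_j)·cross = 37·323.7500 = 11978.7500
edge 2: (18.5,35)→(12,38)  cross = 18.5·38 − 12·35 = 283.0000; (r_i+r_j)·cross = 30.5·283.0000 = 8631.5000
edge 3: (12,38)→(9.5,16)  cross = 12·16 − 9.5·38 = -169.0000; (r_i+r_j)·cross = 21.5·-169.0000 = -3633.5000
edge 4: (9.5,16)→(9,8)  cross = 9.5·8 − 9·16 = -68.0000; (r_i+r_j)·cross = 18.5·-68.0000 = -1258.0000
Σcross = 379.2500 → A = |Σcross|/2 = 189.6250 mm²
Σ(r_i+r_j)·cross = 15980.0000 → first moment M = |Σ|/6 = 2663.3333
R_c = M/A = 2663.3333/189.6250 = 14.0453 mm
θ = 216° = 3.769911 rad
V = θ·R_c·A = 3.769911·14.0453·189.6250 = 10040.530 mm³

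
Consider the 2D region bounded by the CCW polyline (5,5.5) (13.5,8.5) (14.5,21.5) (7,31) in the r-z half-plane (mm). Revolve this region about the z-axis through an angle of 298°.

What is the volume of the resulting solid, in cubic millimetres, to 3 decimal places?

Profile (r,z), 4 vertices: (5,5.5) (13.5,8.5) (14.5,21.5) (7,31)
edge 0: (5,5.5)→(13.5,8.5)  cross = 5·8.5 − 13.5·5.5 = -31.7500; (r_i+r_j)·cross = 18.5·-31.7500 = -587.3750
edge 1: (13.5,8.5)→(14.5,21.5)  cross = 13.5·21.5 − 14.5·8.5 = 167.0000; (r_i+r_j)·cross = 28·167.0000 = 4676.0000
edge 2: (14.5,21.5)→(7,31)  cross = 14.5·31 − 7·21.5 = 299.0000; (r_i+r_j)·cross = 21.5·299.0000 = 6428.5000
edge 3: (7,31)→(5,5.5)  cross = 7·5.5 − 5·31 = -116.5000; (r_i+r_j)·cross = 12·-116.5000 = -1398.0000
Σcross = 317.7500 → A = |Σcross|/2 = 158.8750 mm²
Σ(r_i+r_j)·cross = 9119.1250 → first moment M = |Σ|/6 = 1519.8542
R_c = M/A = 1519.8542/158.8750 = 9.5664 mm
θ = 298° = 5.201081 rad
V = θ·R_c·A = 5.201081·9.5664·158.8750 = 7904.885 mm³

Volume = 7904.885 mm³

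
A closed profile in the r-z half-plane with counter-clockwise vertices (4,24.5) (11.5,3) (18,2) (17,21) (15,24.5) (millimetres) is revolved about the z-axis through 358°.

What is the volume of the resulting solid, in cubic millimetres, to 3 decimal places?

Profile (r,z), 5 vertices: (4,24.5) (11.5,3) (18,2) (17,21) (15,24.5)
edge 0: (4,24.5)→(11.5,3)  cross = 4·3 − 11.5·24.5 = -269.7500; (r_i+r_j)·cross = 15.5·-269.7500 = -4181.1250
edge 1: (11.5,3)→(18,2)  cross = 11.5·2 − 18·3 = -31.0000; (r_i+r_j)·cross = 29.5·-31.0000 = -914.5000
edge 2: (18,2)→(17,21)  cross = 18·21 − 17·2 = 344.0000; (r_i+r_j)·cross = 35·344.0000 = 12040.0000
edge 3: (17,21)→(15,24.5)  cross = 17·24.5 − 15·21 = 101.5000; (r_i+r_j)·cross = 32·101.5000 = 3248.0000
edge 4: (15,24.5)→(4,24.5)  cross = 15·24.5 − 4·24.5 = 269.5000; (r_i+r_j)·cross = 19·269.5000 = 5120.5000
Σcross = 414.2500 → A = |Σcross|/2 = 207.1250 mm²
Σ(r_i+r_j)·cross = 15312.8750 → first moment M = |Σ|/6 = 2552.1458
R_c = M/A = 2552.1458/207.1250 = 12.3218 mm
θ = 358° = 6.248279 rad
V = θ·R_c·A = 6.248279·12.3218·207.1250 = 15946.519 mm³

Volume = 15946.519 mm³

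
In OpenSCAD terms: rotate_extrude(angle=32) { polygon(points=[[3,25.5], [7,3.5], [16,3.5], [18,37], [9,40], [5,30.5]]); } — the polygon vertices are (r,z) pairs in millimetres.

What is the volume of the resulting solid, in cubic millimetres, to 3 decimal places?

Profile (r,z), 6 vertices: (3,25.5) (7,3.5) (16,3.5) (18,37) (9,40) (5,30.5)
edge 0: (3,25.5)→(7,3.5)  cross = 3·3.5 − 7·25.5 = -168.0000; (r_i+r_j)·cross = 10·-168.0000 = -1680.0000
edge 1: (7,3.5)→(16,3.5)  cross = 7·3.5 − 16·3.5 = -31.5000; (r_i+r_j)·cross = 23·-31.5000 = -724.5000
edge 2: (16,3.5)→(18,37)  cross = 16·37 − 18·3.5 = 529.0000; (r_i+r_j)·cross = 34·529.0000 = 17986.0000
edge 3: (18,37)→(9,40)  cross = 18·40 − 9·37 = 387.0000; (r_i+r_j)·cross = 27·387.0000 = 10449.0000
edge 4: (9,40)→(5,30.5)  cross = 9·30.5 − 5·40 = 74.5000; (r_i+r_j)·cross = 14·74.5000 = 1043.0000
edge 5: (5,30.5)→(3,25.5)  cross = 5·25.5 − 3·30.5 = 36.0000; (r_i+r_j)·cross = 8·36.0000 = 288.0000
Σcross = 827.0000 → A = |Σcross|/2 = 413.5000 mm²
Σ(r_i+r_j)·cross = 27361.5000 → first moment M = |Σ|/6 = 4560.2500
R_c = M/A = 4560.2500/413.5000 = 11.0284 mm
θ = 32° = 0.558505 rad
V = θ·R_c·A = 0.558505·11.0284·413.5000 = 2546.924 mm³

Volume = 2546.924 mm³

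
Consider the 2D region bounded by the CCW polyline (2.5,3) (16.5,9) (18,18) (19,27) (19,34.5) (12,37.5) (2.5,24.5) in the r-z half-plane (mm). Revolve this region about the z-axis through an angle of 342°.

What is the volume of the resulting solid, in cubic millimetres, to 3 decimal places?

Volume = 26637.649 mm³

Profile (r,z), 7 vertices: (2.5,3) (16.5,9) (18,18) (19,27) (19,34.5) (12,37.5) (2.5,24.5)
edge 0: (2.5,3)→(16.5,9)  cross = 2.5·9 − 16.5·3 = -27.0000; (r_i+r_j)·cross = 19·-27.0000 = -513.0000
edge 1: (16.5,9)→(18,18)  cross = 16.5·18 − 18·9 = 135.0000; (r_i+r_j)·cross = 34.5·135.0000 = 4657.5000
edge 2: (18,18)→(19,27)  cross = 18·27 − 19·18 = 144.0000; (r_i+r_j)·cross = 37·144.0000 = 5328.0000
edge 3: (19,27)→(19,34.5)  cross = 19·34.5 − 19·27 = 142.5000; (r_i+r_j)·cross = 38·142.5000 = 5415.0000
edge 4: (19,34.5)→(12,37.5)  cross = 19·37.5 − 12·34.5 = 298.5000; (r_i+r_j)·cross = 31·298.5000 = 9253.5000
edge 5: (12,37.5)→(2.5,24.5)  cross = 12·24.5 − 2.5·37.5 = 200.2500; (r_i+r_j)·cross = 14.5·200.2500 = 2903.6250
edge 6: (2.5,24.5)→(2.5,3)  cross = 2.5·3 − 2.5·24.5 = -53.7500; (r_i+r_j)·cross = 5·-53.7500 = -268.7500
Σcross = 839.5000 → A = |Σcross|/2 = 419.7500 mm²
Σ(r_i+r_j)·cross = 26775.8750 → first moment M = |Σ|/6 = 4462.6458
R_c = M/A = 4462.6458/419.7500 = 10.6317 mm
θ = 342° = 5.969026 rad
V = θ·R_c·A = 5.969026·10.6317·419.7500 = 26637.649 mm³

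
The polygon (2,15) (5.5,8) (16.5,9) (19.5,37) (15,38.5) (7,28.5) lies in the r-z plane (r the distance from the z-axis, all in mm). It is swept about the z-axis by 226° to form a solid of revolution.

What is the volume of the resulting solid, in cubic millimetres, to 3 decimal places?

Profile (r,z), 6 vertices: (2,15) (5.5,8) (16.5,9) (19.5,37) (15,38.5) (7,28.5)
edge 0: (2,15)→(5.5,8)  cross = 2·8 − 5.5·15 = -66.5000; (r_i+r_j)·cross = 7.5·-66.5000 = -498.7500
edge 1: (5.5,8)→(16.5,9)  cross = 5.5·9 − 16.5·8 = -82.5000; (r_i+r_j)·cross = 22·-82.5000 = -1815.0000
edge 2: (16.5,9)→(19.5,37)  cross = 16.5·37 − 19.5·9 = 435.0000; (r_i+r_j)·cross = 36·435.0000 = 15660.0000
edge 3: (19.5,37)→(15,38.5)  cross = 19.5·38.5 − 15·37 = 195.7500; (r_i+r_j)·cross = 34.5·195.7500 = 6753.3750
edge 4: (15,38.5)→(7,28.5)  cross = 15·28.5 − 7·38.5 = 158.0000; (r_i+r_j)·cross = 22·158.0000 = 3476.0000
edge 5: (7,28.5)→(2,15)  cross = 7·15 − 2·28.5 = 48.0000; (r_i+r_j)·cross = 9·48.0000 = 432.0000
Σcross = 687.7500 → A = |Σcross|/2 = 343.8750 mm²
Σ(r_i+r_j)·cross = 24007.6250 → first moment M = |Σ|/6 = 4001.2708
R_c = M/A = 4001.2708/343.8750 = 11.6358 mm
θ = 226° = 3.944444 rad
V = θ·R_c·A = 3.944444·11.6358·343.8750 = 15782.789 mm³

Volume = 15782.789 mm³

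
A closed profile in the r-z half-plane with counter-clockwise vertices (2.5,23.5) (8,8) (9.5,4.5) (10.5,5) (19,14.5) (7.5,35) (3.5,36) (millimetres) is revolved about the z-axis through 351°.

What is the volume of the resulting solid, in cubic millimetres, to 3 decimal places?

Profile (r,z), 7 vertices: (2.5,23.5) (8,8) (9.5,4.5) (10.5,5) (19,14.5) (7.5,35) (3.5,36)
edge 0: (2.5,23.5)→(8,8)  cross = 2.5·8 − 8·23.5 = -168.0000; (r_i+r_j)·cross = 10.5·-168.0000 = -1764.0000
edge 1: (8,8)→(9.5,4.5)  cross = 8·4.5 − 9.5·8 = -40.0000; (r_i+r_j)·cross = 17.5·-40.0000 = -700.0000
edge 2: (9.5,4.5)→(10.5,5)  cross = 9.5·5 − 10.5·4.5 = 0.2500; (r_i+r_j)·cross = 20·0.2500 = 5.0000
edge 3: (10.5,5)→(19,14.5)  cross = 10.5·14.5 − 19·5 = 57.2500; (r_i+r_j)·cross = 29.5·57.2500 = 1688.8750
edge 4: (19,14.5)→(7.5,35)  cross = 19·35 − 7.5·14.5 = 556.2500; (r_i+r_j)·cross = 26.5·556.2500 = 14740.6250
edge 5: (7.5,35)→(3.5,36)  cross = 7.5·36 − 3.5·35 = 147.5000; (r_i+r_j)·cross = 11·147.5000 = 1622.5000
edge 6: (3.5,36)→(2.5,23.5)  cross = 3.5·23.5 − 2.5·36 = -7.7500; (r_i+r_j)·cross = 6·-7.7500 = -46.5000
Σcross = 545.5000 → A = |Σcross|/2 = 272.7500 mm²
Σ(r_i+r_j)·cross = 15546.5000 → first moment M = |Σ|/6 = 2591.0833
R_c = M/A = 2591.0833/272.7500 = 9.4998 mm
θ = 351° = 6.126106 rad
V = θ·R_c·A = 6.126106·9.4998·272.7500 = 15873.250 mm³

Volume = 15873.250 mm³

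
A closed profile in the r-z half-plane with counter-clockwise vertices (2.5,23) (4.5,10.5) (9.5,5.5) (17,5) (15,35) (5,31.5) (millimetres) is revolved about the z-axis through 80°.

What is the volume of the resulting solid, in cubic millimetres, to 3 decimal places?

Volume = 4666.341 mm³

Profile (r,z), 6 vertices: (2.5,23) (4.5,10.5) (9.5,5.5) (17,5) (15,35) (5,31.5)
edge 0: (2.5,23)→(4.5,10.5)  cross = 2.5·10.5 − 4.5·23 = -77.2500; (r_i+r_j)·cross = 7·-77.2500 = -540.7500
edge 1: (4.5,10.5)→(9.5,5.5)  cross = 4.5·5.5 − 9.5·10.5 = -75.0000; (r_i+r_j)·cross = 14·-75.0000 = -1050.0000
edge 2: (9.5,5.5)→(17,5)  cross = 9.5·5 − 17·5.5 = -46.0000; (r_i+r_j)·cross = 26.5·-46.0000 = -1219.0000
edge 3: (17,5)→(15,35)  cross = 17·35 − 15·5 = 520.0000; (r_i+r_j)·cross = 32·520.0000 = 16640.0000
edge 4: (15,35)→(5,31.5)  cross = 15·31.5 − 5·35 = 297.5000; (r_i+r_j)·cross = 20·297.5000 = 5950.0000
edge 5: (5,31.5)→(2.5,23)  cross = 5·23 − 2.5·31.5 = 36.2500; (r_i+r_j)·cross = 7.5·36.2500 = 271.8750
Σcross = 655.5000 → A = |Σcross|/2 = 327.7500 mm²
Σ(r_i+r_j)·cross = 20052.1250 → first moment M = |Σ|/6 = 3342.0208
R_c = M/A = 3342.0208/327.7500 = 10.1969 mm
θ = 80° = 1.396263 rad
V = θ·R_c·A = 1.396263·10.1969·327.7500 = 4666.341 mm³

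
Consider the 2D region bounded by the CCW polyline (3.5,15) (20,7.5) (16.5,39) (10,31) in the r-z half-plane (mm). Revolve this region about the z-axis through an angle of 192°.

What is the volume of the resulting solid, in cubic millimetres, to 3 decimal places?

Volume = 11896.164 mm³

Profile (r,z), 4 vertices: (3.5,15) (20,7.5) (16.5,39) (10,31)
edge 0: (3.5,15)→(20,7.5)  cross = 3.5·7.5 − 20·15 = -273.7500; (r_i+r_j)·cross = 23.5·-273.7500 = -6433.1250
edge 1: (20,7.5)→(16.5,39)  cross = 20·39 − 16.5·7.5 = 656.2500; (r_i+r_j)·cross = 36.5·656.2500 = 23953.1250
edge 2: (16.5,39)→(10,31)  cross = 16.5·31 − 10·39 = 121.5000; (r_i+r_j)·cross = 26.5·121.5000 = 3219.7500
edge 3: (10,31)→(3.5,15)  cross = 10·15 − 3.5·31 = 41.5000; (r_i+r_j)·cross = 13.5·41.5000 = 560.2500
Σcross = 545.5000 → A = |Σcross|/2 = 272.7500 mm²
Σ(r_i+r_j)·cross = 21300.0000 → first moment M = |Σ|/6 = 3550.0000
R_c = M/A = 3550.0000/272.7500 = 13.0156 mm
θ = 192° = 3.351032 rad
V = θ·R_c·A = 3.351032·13.0156·272.7500 = 11896.164 mm³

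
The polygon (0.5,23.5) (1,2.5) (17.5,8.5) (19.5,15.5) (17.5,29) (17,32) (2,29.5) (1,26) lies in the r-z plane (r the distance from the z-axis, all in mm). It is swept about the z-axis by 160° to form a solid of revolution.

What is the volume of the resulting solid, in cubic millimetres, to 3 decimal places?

Profile (r,z), 8 vertices: (0.5,23.5) (1,2.5) (17.5,8.5) (19.5,15.5) (17.5,29) (17,32) (2,29.5) (1,26)
edge 0: (0.5,23.5)→(1,2.5)  cross = 0.5·2.5 − 1·23.5 = -22.2500; (r_i+r_j)·cross = 1.5·-22.2500 = -33.3750
edge 1: (1,2.5)→(17.5,8.5)  cross = 1·8.5 − 17.5·2.5 = -35.2500; (r_i+r_j)·cross = 18.5·-35.2500 = -652.1250
edge 2: (17.5,8.5)→(19.5,15.5)  cross = 17.5·15.5 − 19.5·8.5 = 105.5000; (r_i+r_j)·cross = 37·105.5000 = 3903.5000
edge 3: (19.5,15.5)→(17.5,29)  cross = 19.5·29 − 17.5·15.5 = 294.2500; (r_i+r_j)·cross = 37·294.2500 = 10887.2500
edge 4: (17.5,29)→(17,32)  cross = 17.5·32 − 17·29 = 67.0000; (r_i+r_j)·cross = 34.5·67.0000 = 2311.5000
edge 5: (17,32)→(2,29.5)  cross = 17·29.5 − 2·32 = 437.5000; (r_i+r_j)·cross = 19·437.5000 = 8312.5000
edge 6: (2,29.5)→(1,26)  cross = 2·26 − 1·29.5 = 22.5000; (r_i+r_j)·cross = 3·22.5000 = 67.5000
edge 7: (1,26)→(0.5,23.5)  cross = 1·23.5 − 0.5·26 = 10.5000; (r_i+r_j)·cross = 1.5·10.5000 = 15.7500
Σcross = 879.7500 → A = |Σcross|/2 = 439.8750 mm²
Σ(r_i+r_j)·cross = 24812.5000 → first moment M = |Σ|/6 = 4135.4167
R_c = M/A = 4135.4167/439.8750 = 9.4013 mm
θ = 160° = 2.792527 rad
V = θ·R_c·A = 2.792527·9.4013·439.8750 = 11548.262 mm³

Volume = 11548.262 mm³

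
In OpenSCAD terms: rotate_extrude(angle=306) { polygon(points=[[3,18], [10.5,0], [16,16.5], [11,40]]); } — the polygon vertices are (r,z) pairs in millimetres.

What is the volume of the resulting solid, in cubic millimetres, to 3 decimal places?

Profile (r,z), 4 vertices: (3,18) (10.5,0) (16,16.5) (11,40)
edge 0: (3,18)→(10.5,0)  cross = 3·0 − 10.5·18 = -189.0000; (r_i+r_j)·cross = 13.5·-189.0000 = -2551.5000
edge 1: (10.5,0)→(16,16.5)  cross = 10.5·16.5 − 16·0 = 173.2500; (r_i+r_j)·cross = 26.5·173.2500 = 4591.1250
edge 2: (16,16.5)→(11,40)  cross = 16·40 − 11·16.5 = 458.5000; (r_i+r_j)·cross = 27·458.5000 = 12379.5000
edge 3: (11,40)→(3,18)  cross = 11·18 − 3·40 = 78.0000; (r_i+r_j)·cross = 14·78.0000 = 1092.0000
Σcross = 520.7500 → A = |Σcross|/2 = 260.3750 mm²
Σ(r_i+r_j)·cross = 15511.1250 → first moment M = |Σ|/6 = 2585.1875
R_c = M/A = 2585.1875/260.3750 = 9.9287 mm
θ = 306° = 5.340708 rad
V = θ·R_c·A = 5.340708·9.9287·260.3750 = 13806.730 mm³

Volume = 13806.730 mm³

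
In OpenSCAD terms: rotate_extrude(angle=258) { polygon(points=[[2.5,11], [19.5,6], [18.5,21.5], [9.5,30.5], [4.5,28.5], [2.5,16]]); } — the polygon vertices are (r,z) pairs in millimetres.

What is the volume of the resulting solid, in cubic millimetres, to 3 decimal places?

Volume = 14421.634 mm³

Profile (r,z), 6 vertices: (2.5,11) (19.5,6) (18.5,21.5) (9.5,30.5) (4.5,28.5) (2.5,16)
edge 0: (2.5,11)→(19.5,6)  cross = 2.5·6 − 19.5·11 = -199.5000; (r_i+r_j)·cross = 22·-199.5000 = -4389.0000
edge 1: (19.5,6)→(18.5,21.5)  cross = 19.5·21.5 − 18.5·6 = 308.2500; (r_i+r_j)·cross = 38·308.2500 = 11713.5000
edge 2: (18.5,21.5)→(9.5,30.5)  cross = 18.5·30.5 − 9.5·21.5 = 360.0000; (r_i+r_j)·cross = 28·360.0000 = 10080.0000
edge 3: (9.5,30.5)→(4.5,28.5)  cross = 9.5·28.5 − 4.5·30.5 = 133.5000; (r_i+r_j)·cross = 14·133.5000 = 1869.0000
edge 4: (4.5,28.5)→(2.5,16)  cross = 4.5·16 − 2.5·28.5 = 0.7500; (r_i+r_j)·cross = 7·0.7500 = 5.2500
edge 5: (2.5,16)→(2.5,11)  cross = 2.5·11 − 2.5·16 = -12.5000; (r_i+r_j)·cross = 5·-12.5000 = -62.5000
Σcross = 590.5000 → A = |Σcross|/2 = 295.2500 mm²
Σ(r_i+r_j)·cross = 19216.2500 → first moment M = |Σ|/6 = 3202.7083
R_c = M/A = 3202.7083/295.2500 = 10.8474 mm
θ = 258° = 4.502949 rad
V = θ·R_c·A = 4.502949·10.8474·295.2500 = 14421.634 mm³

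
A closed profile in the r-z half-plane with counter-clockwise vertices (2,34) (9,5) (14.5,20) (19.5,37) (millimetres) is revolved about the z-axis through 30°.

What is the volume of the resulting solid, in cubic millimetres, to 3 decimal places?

Profile (r,z), 4 vertices: (2,34) (9,5) (14.5,20) (19.5,37)
edge 0: (2,34)→(9,5)  cross = 2·5 − 9·34 = -296.0000; (r_i+r_j)·cross = 11·-296.0000 = -3256.0000
edge 1: (9,5)→(14.5,20)  cross = 9·20 − 14.5·5 = 107.5000; (r_i+r_j)·cross = 23.5·107.5000 = 2526.2500
edge 2: (14.5,20)→(19.5,37)  cross = 14.5·37 − 19.5·20 = 146.5000; (r_i+r_j)·cross = 34·146.5000 = 4981.0000
edge 3: (19.5,37)→(2,34)  cross = 19.5·34 − 2·37 = 589.0000; (r_i+r_j)·cross = 21.5·589.0000 = 12663.5000
Σcross = 547.0000 → A = |Σcross|/2 = 273.5000 mm²
Σ(r_i+r_j)·cross = 16914.7500 → first moment M = |Σ|/6 = 2819.1250
R_c = M/A = 2819.1250/273.5000 = 10.3076 mm
θ = 30° = 0.523599 rad
V = θ·R_c·A = 0.523599·10.3076·273.5000 = 1476.090 mm³

Volume = 1476.090 mm³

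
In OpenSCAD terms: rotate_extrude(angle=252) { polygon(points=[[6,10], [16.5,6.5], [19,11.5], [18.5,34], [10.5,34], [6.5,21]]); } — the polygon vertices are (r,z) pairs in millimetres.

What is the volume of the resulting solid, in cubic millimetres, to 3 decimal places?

Volume = 16772.466 mm³

Profile (r,z), 6 vertices: (6,10) (16.5,6.5) (19,11.5) (18.5,34) (10.5,34) (6.5,21)
edge 0: (6,10)→(16.5,6.5)  cross = 6·6.5 − 16.5·10 = -126.0000; (r_i+r_j)·cross = 22.5·-126.0000 = -2835.0000
edge 1: (16.5,6.5)→(19,11.5)  cross = 16.5·11.5 − 19·6.5 = 66.2500; (r_i+r_j)·cross = 35.5·66.2500 = 2351.8750
edge 2: (19,11.5)→(18.5,34)  cross = 19·34 − 18.5·11.5 = 433.2500; (r_i+r_j)·cross = 37.5·433.2500 = 16246.8750
edge 3: (18.5,34)→(10.5,34)  cross = 18.5·34 − 10.5·34 = 272.0000; (r_i+r_j)·cross = 29·272.0000 = 7888.0000
edge 4: (10.5,34)→(6.5,21)  cross = 10.5·21 − 6.5·34 = -0.5000; (r_i+r_j)·cross = 17·-0.5000 = -8.5000
edge 5: (6.5,21)→(6,10)  cross = 6.5·10 − 6·21 = -61.0000; (r_i+r_j)·cross = 12.5·-61.0000 = -762.5000
Σcross = 584.0000 → A = |Σcross|/2 = 292.0000 mm²
Σ(r_i+r_j)·cross = 22880.7500 → first moment M = |Σ|/6 = 3813.4583
R_c = M/A = 3813.4583/292.0000 = 13.0598 mm
θ = 252° = 4.398230 rad
V = θ·R_c·A = 4.398230·13.0598·292.0000 = 16772.466 mm³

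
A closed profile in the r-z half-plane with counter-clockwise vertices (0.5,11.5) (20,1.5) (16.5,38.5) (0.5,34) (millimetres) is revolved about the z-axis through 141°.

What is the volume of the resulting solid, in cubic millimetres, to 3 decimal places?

Volume = 13002.035 mm³

Profile (r,z), 4 vertices: (0.5,11.5) (20,1.5) (16.5,38.5) (0.5,34)
edge 0: (0.5,11.5)→(20,1.5)  cross = 0.5·1.5 − 20·11.5 = -229.2500; (r_i+r_j)·cross = 20.5·-229.2500 = -4699.6250
edge 1: (20,1.5)→(16.5,38.5)  cross = 20·38.5 − 16.5·1.5 = 745.2500; (r_i+r_j)·cross = 36.5·745.2500 = 27201.6250
edge 2: (16.5,38.5)→(0.5,34)  cross = 16.5·34 − 0.5·38.5 = 541.7500; (r_i+r_j)·cross = 17·541.7500 = 9209.7500
edge 3: (0.5,34)→(0.5,11.5)  cross = 0.5·11.5 − 0.5·34 = -11.2500; (r_i+r_j)·cross = 1·-11.2500 = -11.2500
Σcross = 1046.5000 → A = |Σcross|/2 = 523.2500 mm²
Σ(r_i+r_j)·cross = 31700.5000 → first moment M = |Σ|/6 = 5283.4167
R_c = M/A = 5283.4167/523.2500 = 10.0973 mm
θ = 141° = 2.460914 rad
V = θ·R_c·A = 2.460914·10.0973·523.2500 = 13002.035 mm³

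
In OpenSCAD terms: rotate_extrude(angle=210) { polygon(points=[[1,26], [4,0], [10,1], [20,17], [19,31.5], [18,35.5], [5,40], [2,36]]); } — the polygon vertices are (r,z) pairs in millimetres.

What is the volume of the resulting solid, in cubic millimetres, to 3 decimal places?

Volume = 20288.056 mm³

Profile (r,z), 8 vertices: (1,26) (4,0) (10,1) (20,17) (19,31.5) (18,35.5) (5,40) (2,36)
edge 0: (1,26)→(4,0)  cross = 1·0 − 4·26 = -104.0000; (r_i+r_j)·cross = 5·-104.0000 = -520.0000
edge 1: (4,0)→(10,1)  cross = 4·1 − 10·0 = 4.0000; (r_i+r_j)·cross = 14·4.0000 = 56.0000
edge 2: (10,1)→(20,17)  cross = 10·17 − 20·1 = 150.0000; (r_i+r_j)·cross = 30·150.0000 = 4500.0000
edge 3: (20,17)→(19,31.5)  cross = 20·31.5 − 19·17 = 307.0000; (r_i+r_j)·cross = 39·307.0000 = 11973.0000
edge 4: (19,31.5)→(18,35.5)  cross = 19·35.5 − 18·31.5 = 107.5000; (r_i+r_j)·cross = 37·107.5000 = 3977.5000
edge 5: (18,35.5)→(5,40)  cross = 18·40 − 5·35.5 = 542.5000; (r_i+r_j)·cross = 23·542.5000 = 12477.5000
edge 6: (5,40)→(2,36)  cross = 5·36 − 2·40 = 100.0000; (r_i+r_j)·cross = 7·100.0000 = 700.0000
edge 7: (2,36)→(1,26)  cross = 2·26 − 1·36 = 16.0000; (r_i+r_j)·cross = 3·16.0000 = 48.0000
Σcross = 1123.0000 → A = |Σcross|/2 = 561.5000 mm²
Σ(r_i+r_j)·cross = 33212.0000 → first moment M = |Σ|/6 = 5535.3333
R_c = M/A = 5535.3333/561.5000 = 9.8581 mm
θ = 210° = 3.665191 rad
V = θ·R_c·A = 3.665191·9.8581·561.5000 = 20288.056 mm³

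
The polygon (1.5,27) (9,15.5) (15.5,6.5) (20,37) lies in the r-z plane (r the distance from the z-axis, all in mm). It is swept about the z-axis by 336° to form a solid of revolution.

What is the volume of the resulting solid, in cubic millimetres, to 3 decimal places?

Profile (r,z), 4 vertices: (1.5,27) (9,15.5) (15.5,6.5) (20,37)
edge 0: (1.5,27)→(9,15.5)  cross = 1.5·15.5 − 9·27 = -219.7500; (r_i+r_j)·cross = 10.5·-219.7500 = -2307.3750
edge 1: (9,15.5)→(15.5,6.5)  cross = 9·6.5 − 15.5·15.5 = -181.7500; (r_i+r_j)·cross = 24.5·-181.7500 = -4452.8750
edge 2: (15.5,6.5)→(20,37)  cross = 15.5·37 − 20·6.5 = 443.5000; (r_i+r_j)·cross = 35.5·443.5000 = 15744.2500
edge 3: (20,37)→(1.5,27)  cross = 20·27 − 1.5·37 = 484.5000; (r_i+r_j)·cross = 21.5·484.5000 = 10416.7500
Σcross = 526.5000 → A = |Σcross|/2 = 263.2500 mm²
Σ(r_i+r_j)·cross = 19400.7500 → first moment M = |Σ|/6 = 3233.4583
R_c = M/A = 3233.4583/263.2500 = 12.2828 mm
θ = 336° = 5.864306 rad
V = θ·R_c·A = 5.864306·12.2828·263.2500 = 18961.990 mm³

Volume = 18961.990 mm³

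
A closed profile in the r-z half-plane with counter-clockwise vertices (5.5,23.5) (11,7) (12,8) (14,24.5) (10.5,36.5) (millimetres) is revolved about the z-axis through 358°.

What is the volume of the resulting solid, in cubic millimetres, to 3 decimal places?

Profile (r,z), 5 vertices: (5.5,23.5) (11,7) (12,8) (14,24.5) (10.5,36.5)
edge 0: (5.5,23.5)→(11,7)  cross = 5.5·7 − 11·23.5 = -220.0000; (r_i+r_j)·cross = 16.5·-220.0000 = -3630.0000
edge 1: (11,7)→(12,8)  cross = 11·8 − 12·7 = 4.0000; (r_i+r_j)·cross = 23·4.0000 = 92.0000
edge 2: (12,8)→(14,24.5)  cross = 12·24.5 − 14·8 = 182.0000; (r_i+r_j)·cross = 26·182.0000 = 4732.0000
edge 3: (14,24.5)→(10.5,36.5)  cross = 14·36.5 − 10.5·24.5 = 253.7500; (r_i+r_j)·cross = 24.5·253.7500 = 6216.8750
edge 4: (10.5,36.5)→(5.5,23.5)  cross = 10.5·23.5 − 5.5·36.5 = 46.0000; (r_i+r_j)·cross = 16·46.0000 = 736.0000
Σcross = 265.7500 → A = |Σcross|/2 = 132.8750 mm²
Σ(r_i+r_j)·cross = 8146.8750 → first moment M = |Σ|/6 = 1357.8125
R_c = M/A = 1357.8125/132.8750 = 10.2187 mm
θ = 358° = 6.248279 rad
V = θ·R_c·A = 6.248279·10.2187·132.8750 = 8483.991 mm³

Volume = 8483.991 mm³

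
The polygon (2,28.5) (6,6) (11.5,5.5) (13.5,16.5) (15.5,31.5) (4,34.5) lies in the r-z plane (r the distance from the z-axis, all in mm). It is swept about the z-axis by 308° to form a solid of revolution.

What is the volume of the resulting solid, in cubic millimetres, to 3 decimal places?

Volume = 12669.986 mm³

Profile (r,z), 6 vertices: (2,28.5) (6,6) (11.5,5.5) (13.5,16.5) (15.5,31.5) (4,34.5)
edge 0: (2,28.5)→(6,6)  cross = 2·6 − 6·28.5 = -159.0000; (r_i+r_j)·cross = 8·-159.0000 = -1272.0000
edge 1: (6,6)→(11.5,5.5)  cross = 6·5.5 − 11.5·6 = -36.0000; (r_i+r_j)·cross = 17.5·-36.0000 = -630.0000
edge 2: (11.5,5.5)→(13.5,16.5)  cross = 11.5·16.5 − 13.5·5.5 = 115.5000; (r_i+r_j)·cross = 25·115.5000 = 2887.5000
edge 3: (13.5,16.5)→(15.5,31.5)  cross = 13.5·31.5 − 15.5·16.5 = 169.5000; (r_i+r_j)·cross = 29·169.5000 = 4915.5000
edge 4: (15.5,31.5)→(4,34.5)  cross = 15.5·34.5 − 4·31.5 = 408.7500; (r_i+r_j)·cross = 19.5·408.7500 = 7970.6250
edge 5: (4,34.5)→(2,28.5)  cross = 4·28.5 − 2·34.5 = 45.0000; (r_i+r_j)·cross = 6·45.0000 = 270.0000
Σcross = 543.7500 → A = |Σcross|/2 = 271.8750 mm²
Σ(r_i+r_j)·cross = 14141.6250 → first moment M = |Σ|/6 = 2356.9375
R_c = M/A = 2356.9375/271.8750 = 8.6692 mm
θ = 308° = 5.375614 rad
V = θ·R_c·A = 5.375614·8.6692·271.8750 = 12669.986 mm³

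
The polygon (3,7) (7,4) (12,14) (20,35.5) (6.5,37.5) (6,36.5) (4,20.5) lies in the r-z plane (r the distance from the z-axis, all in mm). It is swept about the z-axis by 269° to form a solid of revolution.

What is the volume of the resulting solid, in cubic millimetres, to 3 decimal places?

Volume = 14633.136 mm³

Profile (r,z), 7 vertices: (3,7) (7,4) (12,14) (20,35.5) (6.5,37.5) (6,36.5) (4,20.5)
edge 0: (3,7)→(7,4)  cross = 3·4 − 7·7 = -37.0000; (r_i+r_j)·cross = 10·-37.0000 = -370.0000
edge 1: (7,4)→(12,14)  cross = 7·14 − 12·4 = 50.0000; (r_i+r_j)·cross = 19·50.0000 = 950.0000
edge 2: (12,14)→(20,35.5)  cross = 12·35.5 − 20·14 = 146.0000; (r_i+r_j)·cross = 32·146.0000 = 4672.0000
edge 3: (20,35.5)→(6.5,37.5)  cross = 20·37.5 − 6.5·35.5 = 519.2500; (r_i+r_j)·cross = 26.5·519.2500 = 13760.1250
edge 4: (6.5,37.5)→(6,36.5)  cross = 6.5·36.5 − 6·37.5 = 12.2500; (r_i+r_j)·cross = 12.5·12.2500 = 153.1250
edge 5: (6,36.5)→(4,20.5)  cross = 6·20.5 − 4·36.5 = -23.0000; (r_i+r_j)·cross = 10·-23.0000 = -230.0000
edge 6: (4,20.5)→(3,7)  cross = 4·7 − 3·20.5 = -33.5000; (r_i+r_j)·cross = 7·-33.5000 = -234.5000
Σcross = 634.0000 → A = |Σcross|/2 = 317.0000 mm²
Σ(r_i+r_j)·cross = 18700.7500 → first moment M = |Σ|/6 = 3116.7917
R_c = M/A = 3116.7917/317.0000 = 9.8322 mm
θ = 269° = 4.694936 rad
V = θ·R_c·A = 4.694936·9.8322·317.0000 = 14633.136 mm³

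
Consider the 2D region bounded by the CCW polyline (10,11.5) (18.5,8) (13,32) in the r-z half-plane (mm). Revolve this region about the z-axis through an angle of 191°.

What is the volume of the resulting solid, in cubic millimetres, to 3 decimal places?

Volume = 4259.828 mm³

Profile (r,z), 3 vertices: (10,11.5) (18.5,8) (13,32)
edge 0: (10,11.5)→(18.5,8)  cross = 10·8 − 18.5·11.5 = -132.7500; (r_i+r_j)·cross = 28.5·-132.7500 = -3783.3750
edge 1: (18.5,8)→(13,32)  cross = 18.5·32 − 13·8 = 488.0000; (r_i+r_j)·cross = 31.5·488.0000 = 15372.0000
edge 2: (13,32)→(10,11.5)  cross = 13·11.5 − 10·32 = -170.5000; (r_i+r_j)·cross = 23·-170.5000 = -3921.5000
Σcross = 184.7500 → A = |Σcross|/2 = 92.3750 mm²
Σ(r_i+r_j)·cross = 7667.1250 → first moment M = |Σ|/6 = 1277.8542
R_c = M/A = 1277.8542/92.3750 = 13.8333 mm
θ = 191° = 3.333579 rad
V = θ·R_c·A = 3.333579·13.8333·92.3750 = 4259.828 mm³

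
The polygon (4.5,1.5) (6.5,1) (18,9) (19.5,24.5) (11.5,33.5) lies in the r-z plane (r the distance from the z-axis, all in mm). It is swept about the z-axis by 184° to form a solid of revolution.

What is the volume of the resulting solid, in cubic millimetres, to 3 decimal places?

Volume = 10849.868 mm³

Profile (r,z), 5 vertices: (4.5,1.5) (6.5,1) (18,9) (19.5,24.5) (11.5,33.5)
edge 0: (4.5,1.5)→(6.5,1)  cross = 4.5·1 − 6.5·1.5 = -5.2500; (r_i+r_j)·cross = 11·-5.2500 = -57.7500
edge 1: (6.5,1)→(18,9)  cross = 6.5·9 − 18·1 = 40.5000; (r_i+r_j)·cross = 24.5·40.5000 = 992.2500
edge 2: (18,9)→(19.5,24.5)  cross = 18·24.5 − 19.5·9 = 265.5000; (r_i+r_j)·cross = 37.5·265.5000 = 9956.2500
edge 3: (19.5,24.5)→(11.5,33.5)  cross = 19.5·33.5 − 11.5·24.5 = 371.5000; (r_i+r_j)·cross = 31·371.5000 = 11516.5000
edge 4: (11.5,33.5)→(4.5,1.5)  cross = 11.5·1.5 − 4.5·33.5 = -133.5000; (r_i+r_j)·cross = 16·-133.5000 = -2136.0000
Σcross = 538.7500 → A = |Σcross|/2 = 269.3750 mm²
Σ(r_i+r_j)·cross = 20271.2500 → first moment M = |Σ|/6 = 3378.5417
R_c = M/A = 3378.5417/269.3750 = 12.5422 mm
θ = 184° = 3.211406 rad
V = θ·R_c·A = 3.211406·12.5422·269.3750 = 10849.868 mm³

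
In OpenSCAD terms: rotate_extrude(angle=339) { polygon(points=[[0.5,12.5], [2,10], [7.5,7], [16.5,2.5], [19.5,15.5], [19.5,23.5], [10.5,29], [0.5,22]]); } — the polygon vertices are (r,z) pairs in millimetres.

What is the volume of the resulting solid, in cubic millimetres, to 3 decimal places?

Volume = 22210.918 mm³

Profile (r,z), 8 vertices: (0.5,12.5) (2,10) (7.5,7) (16.5,2.5) (19.5,15.5) (19.5,23.5) (10.5,29) (0.5,22)
edge 0: (0.5,12.5)→(2,10)  cross = 0.5·10 − 2·12.5 = -20.0000; (r_i+r_j)·cross = 2.5·-20.0000 = -50.0000
edge 1: (2,10)→(7.5,7)  cross = 2·7 − 7.5·10 = -61.0000; (r_i+r_j)·cross = 9.5·-61.0000 = -579.5000
edge 2: (7.5,7)→(16.5,2.5)  cross = 7.5·2.5 − 16.5·7 = -96.7500; (r_i+r_j)·cross = 24·-96.7500 = -2322.0000
edge 3: (16.5,2.5)→(19.5,15.5)  cross = 16.5·15.5 − 19.5·2.5 = 207.0000; (r_i+r_j)·cross = 36·207.0000 = 7452.0000
edge 4: (19.5,15.5)→(19.5,23.5)  cross = 19.5·23.5 − 19.5·15.5 = 156.0000; (r_i+r_j)·cross = 39·156.0000 = 6084.0000
edge 5: (19.5,23.5)→(10.5,29)  cross = 19.5·29 − 10.5·23.5 = 318.7500; (r_i+r_j)·cross = 30·318.7500 = 9562.5000
edge 6: (10.5,29)→(0.5,22)  cross = 10.5·22 − 0.5·29 = 216.5000; (r_i+r_j)·cross = 11·216.5000 = 2381.5000
edge 7: (0.5,22)→(0.5,12.5)  cross = 0.5·12.5 − 0.5·22 = -4.7500; (r_i+r_j)·cross = 1·-4.7500 = -4.7500
Σcross = 715.7500 → A = |Σcross|/2 = 357.8750 mm²
Σ(r_i+r_j)·cross = 22523.7500 → first moment M = |Σ|/6 = 3753.9583
R_c = M/A = 3753.9583/357.8750 = 10.4896 mm
θ = 339° = 5.916666 rad
V = θ·R_c·A = 5.916666·10.4896·357.8750 = 22210.918 mm³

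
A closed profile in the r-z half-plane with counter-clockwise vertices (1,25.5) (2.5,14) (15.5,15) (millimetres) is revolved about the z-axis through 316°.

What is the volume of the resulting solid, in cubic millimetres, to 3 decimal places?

Volume = 2637.204 mm³

Profile (r,z), 3 vertices: (1,25.5) (2.5,14) (15.5,15)
edge 0: (1,25.5)→(2.5,14)  cross = 1·14 − 2.5·25.5 = -49.7500; (r_i+r_j)·cross = 3.5·-49.7500 = -174.1250
edge 1: (2.5,14)→(15.5,15)  cross = 2.5·15 − 15.5·14 = -179.5000; (r_i+r_j)·cross = 18·-179.5000 = -3231.0000
edge 2: (15.5,15)→(1,25.5)  cross = 15.5·25.5 − 1·15 = 380.2500; (r_i+r_j)·cross = 16.5·380.2500 = 6274.1250
Σcross = 151.0000 → A = |Σcross|/2 = 75.5000 mm²
Σ(r_i+r_j)·cross = 2869.0000 → first moment M = |Σ|/6 = 478.1667
R_c = M/A = 478.1667/75.5000 = 6.3333 mm
θ = 316° = 5.515240 rad
V = θ·R_c·A = 5.515240·6.3333·75.5000 = 2637.204 mm³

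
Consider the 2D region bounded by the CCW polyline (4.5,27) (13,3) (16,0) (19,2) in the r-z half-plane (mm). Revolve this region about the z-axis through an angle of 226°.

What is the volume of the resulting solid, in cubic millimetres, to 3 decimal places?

Volume = 3724.706 mm³

Profile (r,z), 4 vertices: (4.5,27) (13,3) (16,0) (19,2)
edge 0: (4.5,27)→(13,3)  cross = 4.5·3 − 13·27 = -337.5000; (r_i+r_j)·cross = 17.5·-337.5000 = -5906.2500
edge 1: (13,3)→(16,0)  cross = 13·0 − 16·3 = -48.0000; (r_i+r_j)·cross = 29·-48.0000 = -1392.0000
edge 2: (16,0)→(19,2)  cross = 16·2 − 19·0 = 32.0000; (r_i+r_j)·cross = 35·32.0000 = 1120.0000
edge 3: (19,2)→(4.5,27)  cross = 19·27 − 4.5·2 = 504.0000; (r_i+r_j)·cross = 23.5·504.0000 = 11844.0000
Σcross = 150.5000 → A = |Σcross|/2 = 75.2500 mm²
Σ(r_i+r_j)·cross = 5665.7500 → first moment M = |Σ|/6 = 944.2917
R_c = M/A = 944.2917/75.2500 = 12.5487 mm
θ = 226° = 3.944444 rad
V = θ·R_c·A = 3.944444·12.5487·75.2500 = 3724.706 mm³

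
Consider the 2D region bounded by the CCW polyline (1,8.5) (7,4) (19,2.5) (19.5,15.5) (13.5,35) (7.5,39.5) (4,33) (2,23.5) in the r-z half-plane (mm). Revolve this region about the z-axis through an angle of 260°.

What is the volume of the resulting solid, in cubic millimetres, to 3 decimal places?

Volume = 22671.980 mm³

Profile (r,z), 8 vertices: (1,8.5) (7,4) (19,2.5) (19.5,15.5) (13.5,35) (7.5,39.5) (4,33) (2,23.5)
edge 0: (1,8.5)→(7,4)  cross = 1·4 − 7·8.5 = -55.5000; (r_i+r_j)·cross = 8·-55.5000 = -444.0000
edge 1: (7,4)→(19,2.5)  cross = 7·2.5 − 19·4 = -58.5000; (r_i+r_j)·cross = 26·-58.5000 = -1521.0000
edge 2: (19,2.5)→(19.5,15.5)  cross = 19·15.5 − 19.5·2.5 = 245.7500; (r_i+r_j)·cross = 38.5·245.7500 = 9461.3750
edge 3: (19.5,15.5)→(13.5,35)  cross = 19.5·35 − 13.5·15.5 = 473.2500; (r_i+r_j)·cross = 33·473.2500 = 15617.2500
edge 4: (13.5,35)→(7.5,39.5)  cross = 13.5·39.5 − 7.5·35 = 270.7500; (r_i+r_j)·cross = 21·270.7500 = 5685.7500
edge 5: (7.5,39.5)→(4,33)  cross = 7.5·33 − 4·39.5 = 89.5000; (r_i+r_j)·cross = 11.5·89.5000 = 1029.2500
edge 6: (4,33)→(2,23.5)  cross = 4·23.5 − 2·33 = 28.0000; (r_i+r_j)·cross = 6·28.0000 = 168.0000
edge 7: (2,23.5)→(1,8.5)  cross = 2·8.5 − 1·23.5 = -6.5000; (r_i+r_j)·cross = 3·-6.5000 = -19.5000
Σcross = 986.7500 → A = |Σcross|/2 = 493.3750 mm²
Σ(r_i+r_j)·cross = 29977.1250 → first moment M = |Σ|/6 = 4996.1875
R_c = M/A = 4996.1875/493.3750 = 10.1266 mm
θ = 260° = 4.537856 rad
V = θ·R_c·A = 4.537856·10.1266·493.3750 = 22671.980 mm³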